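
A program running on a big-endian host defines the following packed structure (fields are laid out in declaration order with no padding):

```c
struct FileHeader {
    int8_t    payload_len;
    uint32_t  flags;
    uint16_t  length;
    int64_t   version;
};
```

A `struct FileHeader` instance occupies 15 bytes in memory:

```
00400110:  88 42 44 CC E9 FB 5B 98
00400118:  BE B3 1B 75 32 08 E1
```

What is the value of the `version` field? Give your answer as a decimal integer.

`version` follows `payload_len` (1 B), `flags` (4 B), `length` (2 B), so it starts at offset 1 + 4 + 2 = 7 and occupies 8 bytes.
Bytes at offsets 7..14: 98 BE B3 1B 75 32 08 E1.
In big-endian order the high byte comes first in memory.
The bytes are already most-significant first: 0x98BEB31B753208E1.
Top bit is set, so as a signed 64-bit value this is 0x98BEB31B753208E1 − 2^64 = -7440312603857778463.

-7440312603857778463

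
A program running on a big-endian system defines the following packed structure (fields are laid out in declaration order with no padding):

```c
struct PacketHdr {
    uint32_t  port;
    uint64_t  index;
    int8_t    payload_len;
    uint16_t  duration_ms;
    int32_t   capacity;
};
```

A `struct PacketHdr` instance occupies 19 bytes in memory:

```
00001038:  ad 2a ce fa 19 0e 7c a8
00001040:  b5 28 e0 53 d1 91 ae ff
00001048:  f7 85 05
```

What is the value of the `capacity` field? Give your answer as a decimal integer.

-555771

`capacity` follows `port` (4 B), `index` (8 B), `payload_len` (1 B), `duration_ms` (2 B), so it starts at offset 4 + 8 + 1 + 2 = 15 and occupies 4 bytes.
Bytes at offsets 15..18: FF F7 85 05.
In big-endian order the high byte comes first in memory.
The bytes are already most-significant first: 0xFFF78505.
Top bit is set, so as a signed 32-bit value this is 0xFFF78505 − 2^32 = -555771.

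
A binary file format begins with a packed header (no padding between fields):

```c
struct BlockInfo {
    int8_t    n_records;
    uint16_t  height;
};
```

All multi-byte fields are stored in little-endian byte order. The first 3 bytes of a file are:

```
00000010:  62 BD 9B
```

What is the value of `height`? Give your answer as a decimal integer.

39869

`height` follows `n_records` (1 byte), so it starts at byte offset 1 and occupies 2 bytes.
Bytes at offsets 1..2: BD 9B.
In little-endian order the low byte comes first in memory.
Reassemble most-significant byte first: 9B BD → 0x9BBD.
0x9BBD = 39869.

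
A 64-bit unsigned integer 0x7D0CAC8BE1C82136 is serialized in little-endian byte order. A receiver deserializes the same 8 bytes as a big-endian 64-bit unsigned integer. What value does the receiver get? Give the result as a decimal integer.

3900619623316065405

Stored little-endian, the bytes at ascending addresses are 36 21 C8 E1 8B AC 0C 7D.
Read back as big-endian, the last byte is least significant, giving 0x3621C8E18BAC0C7D.
0x3621C8E18BAC0C7D = 3900619623316065405.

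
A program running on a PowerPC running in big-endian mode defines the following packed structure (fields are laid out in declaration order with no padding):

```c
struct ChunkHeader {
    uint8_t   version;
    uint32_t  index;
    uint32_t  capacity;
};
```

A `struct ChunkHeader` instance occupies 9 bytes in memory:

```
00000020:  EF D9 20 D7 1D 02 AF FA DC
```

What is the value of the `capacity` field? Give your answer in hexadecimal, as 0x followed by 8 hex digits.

`capacity` follows `version` (1 B), `index` (4 B), so it starts at offset 1 + 4 = 5 and occupies 4 bytes.
Bytes at offsets 5..8: 02 AF FA DC.
Big-endian: lowest address holds the most-significant byte.
The bytes are already most-significant first: 0x02AFFADC.

0x02AFFADC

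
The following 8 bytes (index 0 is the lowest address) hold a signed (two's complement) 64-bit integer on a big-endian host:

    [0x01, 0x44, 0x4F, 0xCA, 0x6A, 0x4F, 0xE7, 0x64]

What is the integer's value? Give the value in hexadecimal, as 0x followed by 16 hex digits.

In big-endian order the high byte comes first in memory.
The bytes are already most-significant first: 0x01444FCA6A4FE764.

0x01444FCA6A4FE764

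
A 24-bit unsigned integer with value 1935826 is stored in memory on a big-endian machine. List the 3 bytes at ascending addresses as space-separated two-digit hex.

1D 89 D2

1935826 in hexadecimal, padded to 24 bits, is 0x1D89D2.
Split into bytes (most-significant first): 1D 89 D2.
Big-endian: lowest address holds the most-significant byte.
So the memory order matches the most-significant-first order: 1D 89 D2.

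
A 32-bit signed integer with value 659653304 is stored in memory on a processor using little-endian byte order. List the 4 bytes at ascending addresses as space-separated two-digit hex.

B8 82 51 27

659653304 in hexadecimal, padded to 32 bits, is 0x275182B8.
Split into bytes (most-significant first): 27 51 82 B8.
In little-endian order the low byte comes first in memory.
So at ascending addresses the bytes are B8 82 51 27.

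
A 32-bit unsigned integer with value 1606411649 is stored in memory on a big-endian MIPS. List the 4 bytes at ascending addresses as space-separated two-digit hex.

5F BF E5 81

1606411649 in hexadecimal, padded to 32 bits, is 0x5FBFE581.
Split into bytes (most-significant first): 5F BF E5 81.
In big-endian order the high byte comes first in memory.
So the memory order matches the most-significant-first order: 5F BF E5 81.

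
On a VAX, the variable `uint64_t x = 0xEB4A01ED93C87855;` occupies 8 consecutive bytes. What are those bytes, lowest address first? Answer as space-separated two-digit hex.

55 78 C8 93 ED 01 4A EB

Split into bytes (most-significant first): EB 4A 01 ED 93 C8 78 55.
Little-endian stores the least-significant byte at the lowest address.
So at ascending addresses the bytes are 55 78 C8 93 ED 01 4A EB.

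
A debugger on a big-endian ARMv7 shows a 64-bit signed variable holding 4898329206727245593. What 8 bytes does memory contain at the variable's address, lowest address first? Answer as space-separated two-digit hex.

43 FA 5C 76 07 E5 FF 19

4898329206727245593 in hexadecimal, padded to 64 bits, is 0x43FA5C7607E5FF19.
Split into bytes (most-significant first): 43 FA 5C 76 07 E5 FF 19.
Big-endian: lowest address holds the most-significant byte.
So the memory order matches the most-significant-first order: 43 FA 5C 76 07 E5 FF 19.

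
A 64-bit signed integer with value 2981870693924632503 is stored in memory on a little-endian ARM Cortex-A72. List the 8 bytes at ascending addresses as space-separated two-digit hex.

2981870693924632503 in hexadecimal, padded to 64 bits, is 0x2961BB98F58677B7.
Split into bytes (most-significant first): 29 61 BB 98 F5 86 77 B7.
In little-endian order the low byte comes first in memory.
So at ascending addresses the bytes are B7 77 86 F5 98 BB 61 29.

B7 77 86 F5 98 BB 61 29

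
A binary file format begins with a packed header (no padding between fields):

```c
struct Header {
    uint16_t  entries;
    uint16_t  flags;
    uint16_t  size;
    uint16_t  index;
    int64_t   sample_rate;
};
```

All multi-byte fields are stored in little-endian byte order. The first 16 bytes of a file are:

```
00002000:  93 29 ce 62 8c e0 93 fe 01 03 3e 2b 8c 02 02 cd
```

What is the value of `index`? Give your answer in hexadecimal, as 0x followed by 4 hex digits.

`index` follows `entries` (2 B), `flags` (2 B), `size` (2 B), so it starts at offset 2 + 2 + 2 = 6 and occupies 2 bytes.
Bytes at offsets 6..7: 93 FE.
Little-endian: lowest address holds the least-significant byte.
Reassemble most-significant byte first: FE 93 → 0xFE93.

0xFE93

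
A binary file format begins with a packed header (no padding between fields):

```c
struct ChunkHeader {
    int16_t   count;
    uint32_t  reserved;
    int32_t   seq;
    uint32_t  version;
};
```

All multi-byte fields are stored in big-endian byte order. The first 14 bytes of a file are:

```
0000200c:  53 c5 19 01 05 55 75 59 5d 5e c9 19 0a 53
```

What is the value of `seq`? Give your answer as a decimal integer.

`seq` follows `count` (2 B), `reserved` (4 B), so it starts at offset 2 + 4 = 6 and occupies 4 bytes.
Bytes at offsets 6..9: 75 59 5D 5E.
Big-endian stores the most-significant byte at the lowest address.
The bytes are already most-significant first: 0x75595D5E.
0x75595D5E = 1968790878.

1968790878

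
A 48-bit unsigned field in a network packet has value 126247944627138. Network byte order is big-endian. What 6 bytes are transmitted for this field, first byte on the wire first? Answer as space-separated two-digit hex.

126247944627138 in hexadecimal, padded to 48 bits, is 0x72D263E4A3C2.
Split into bytes (most-significant first): 72 D2 63 E4 A3 C2.
In big-endian order the high byte comes first in memory.
So the memory order matches the most-significant-first order: 72 D2 63 E4 A3 C2.

72 D2 63 E4 A3 C2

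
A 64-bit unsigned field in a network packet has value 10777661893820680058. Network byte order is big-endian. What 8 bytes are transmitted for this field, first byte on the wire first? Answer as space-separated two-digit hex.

95 91 F2 63 D2 72 07 7A

10777661893820680058 in hexadecimal, padded to 64 bits, is 0x9591F263D272077A.
Split into bytes (most-significant first): 95 91 F2 63 D2 72 07 7A.
Big-endian: lowest address holds the most-significant byte.
So the memory order matches the most-significant-first order: 95 91 F2 63 D2 72 07 7A.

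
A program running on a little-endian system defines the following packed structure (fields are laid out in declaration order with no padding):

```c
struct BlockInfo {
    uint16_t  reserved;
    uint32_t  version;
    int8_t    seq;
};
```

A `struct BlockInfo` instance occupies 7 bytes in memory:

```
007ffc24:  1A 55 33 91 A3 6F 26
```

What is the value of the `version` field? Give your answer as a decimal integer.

1872990515

`version` follows `reserved` (2 bytes), so it starts at byte offset 2 and occupies 4 bytes.
Bytes at offsets 2..5: 33 91 A3 6F.
In little-endian order the low byte comes first in memory.
Reassemble most-significant byte first: 6F A3 91 33 → 0x6FA39133.
0x6FA39133 = 1872990515.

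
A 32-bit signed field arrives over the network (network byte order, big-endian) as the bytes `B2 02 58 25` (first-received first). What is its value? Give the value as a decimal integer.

Big-endian: lowest address holds the most-significant byte.
The bytes are already most-significant first: 0xB2025825.
Top bit is set, so as a signed 32-bit value this is 0xB2025825 − 2^32 = -1308469211.

-1308469211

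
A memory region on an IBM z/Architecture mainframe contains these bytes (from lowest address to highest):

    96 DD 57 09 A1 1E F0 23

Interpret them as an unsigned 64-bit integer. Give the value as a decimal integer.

Big-endian: lowest address holds the most-significant byte.
The bytes are already most-significant first: 0x96DD5709A11EF023.
0x96DD5709A11EF023 = 10870940774411726883.

10870940774411726883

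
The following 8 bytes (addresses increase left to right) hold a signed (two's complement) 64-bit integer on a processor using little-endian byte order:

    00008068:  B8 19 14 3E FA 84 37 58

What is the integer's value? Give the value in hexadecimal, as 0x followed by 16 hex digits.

0x583784FA3E1419B8

Little-endian: lowest address holds the least-significant byte.
Reassemble most-significant byte first: 58 37 84 FA 3E 14 19 B8 → 0x583784FA3E1419B8.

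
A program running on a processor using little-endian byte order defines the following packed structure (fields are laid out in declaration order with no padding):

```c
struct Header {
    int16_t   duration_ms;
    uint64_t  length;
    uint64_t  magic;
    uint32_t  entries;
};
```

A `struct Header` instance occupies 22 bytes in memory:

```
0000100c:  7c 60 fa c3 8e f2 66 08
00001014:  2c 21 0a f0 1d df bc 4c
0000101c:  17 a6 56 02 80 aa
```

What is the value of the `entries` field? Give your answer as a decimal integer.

`entries` follows `duration_ms` (2 B), `length` (8 B), `magic` (8 B), so it starts at offset 2 + 8 + 8 = 18 and occupies 4 bytes.
Bytes at offsets 18..21: 56 02 80 AA.
Little-endian stores the least-significant byte at the lowest address.
Reassemble most-significant byte first: AA 80 02 56 → 0xAA800256.
0xAA800256 = 2860515926.

2860515926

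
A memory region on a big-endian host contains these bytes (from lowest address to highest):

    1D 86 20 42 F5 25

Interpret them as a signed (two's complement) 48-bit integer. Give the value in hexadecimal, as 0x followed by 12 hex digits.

Big-endian stores the most-significant byte at the lowest address.
The bytes are already most-significant first: 0x1D862042F525.

0x1D862042F525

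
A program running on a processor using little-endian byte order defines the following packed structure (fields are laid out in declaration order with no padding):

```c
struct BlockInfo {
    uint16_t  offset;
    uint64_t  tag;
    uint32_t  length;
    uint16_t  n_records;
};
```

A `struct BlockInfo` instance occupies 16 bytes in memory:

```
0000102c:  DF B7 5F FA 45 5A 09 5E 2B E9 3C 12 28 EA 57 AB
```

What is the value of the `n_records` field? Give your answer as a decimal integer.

`n_records` follows `offset` (2 B), `tag` (8 B), `length` (4 B), so it starts at offset 2 + 8 + 4 = 14 and occupies 2 bytes.
Bytes at offsets 14..15: 57 AB.
Little-endian stores the least-significant byte at the lowest address.
Reassemble most-significant byte first: AB 57 → 0xAB57.
0xAB57 = 43863.

43863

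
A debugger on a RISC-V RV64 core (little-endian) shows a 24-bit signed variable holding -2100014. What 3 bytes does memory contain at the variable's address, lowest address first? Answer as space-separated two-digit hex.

D2 F4 DF

Two's complement of -2100014 in 24 bits: 2100014 = 0x200B2E; invert → 0xDFF4D1; add 1 → 0xDFF4D2.
Split into bytes (most-significant first): DF F4 D2.
Little-endian: lowest address holds the least-significant byte.
So at ascending addresses the bytes are D2 F4 DF.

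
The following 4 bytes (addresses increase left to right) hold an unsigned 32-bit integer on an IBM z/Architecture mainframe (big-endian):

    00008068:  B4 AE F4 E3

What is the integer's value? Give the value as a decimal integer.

Big-endian stores the most-significant byte at the lowest address.
The bytes are already most-significant first: 0xB4AEF4E3.
0xB4AEF4E3 = 3031364835.

3031364835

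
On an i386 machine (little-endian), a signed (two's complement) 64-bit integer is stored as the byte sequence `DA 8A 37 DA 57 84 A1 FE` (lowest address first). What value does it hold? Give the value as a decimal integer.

-98652203967345958

Little-endian stores the least-significant byte at the lowest address.
Reassemble most-significant byte first: FE A1 84 57 DA 37 8A DA → 0xFEA18457DA378ADA.
Top bit is set, so as a signed 64-bit value this is 0xFEA18457DA378ADA − 2^64 = -98652203967345958.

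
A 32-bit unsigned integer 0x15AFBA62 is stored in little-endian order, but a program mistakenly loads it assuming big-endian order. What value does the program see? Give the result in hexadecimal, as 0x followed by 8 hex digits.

Stored little-endian, the bytes at ascending addresses are 62 BA AF 15.
Read back as big-endian, the last byte is least significant, giving 0x62BAAF15.

0x62BAAF15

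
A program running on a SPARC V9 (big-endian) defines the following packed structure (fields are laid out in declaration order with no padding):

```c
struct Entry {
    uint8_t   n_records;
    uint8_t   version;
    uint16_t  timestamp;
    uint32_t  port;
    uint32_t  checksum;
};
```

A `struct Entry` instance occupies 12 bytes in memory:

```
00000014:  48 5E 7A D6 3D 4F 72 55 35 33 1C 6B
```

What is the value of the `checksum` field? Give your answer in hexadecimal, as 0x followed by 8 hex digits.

`checksum` follows `n_records` (1 B), `version` (1 B), `timestamp` (2 B), `port` (4 B), so it starts at offset 1 + 1 + 2 + 4 = 8 and occupies 4 bytes.
Bytes at offsets 8..11: 35 33 1C 6B.
In big-endian order the high byte comes first in memory.
The bytes are already most-significant first: 0x35331C6B.

0x35331C6B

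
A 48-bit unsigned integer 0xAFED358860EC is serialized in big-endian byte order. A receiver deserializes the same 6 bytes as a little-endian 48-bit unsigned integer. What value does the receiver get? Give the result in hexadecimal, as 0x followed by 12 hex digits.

0xEC608835EDAF

Stored big-endian, the bytes at ascending addresses are AF ED 35 88 60 EC.
Read back as little-endian, the first byte is least significant, giving 0xEC608835EDAF.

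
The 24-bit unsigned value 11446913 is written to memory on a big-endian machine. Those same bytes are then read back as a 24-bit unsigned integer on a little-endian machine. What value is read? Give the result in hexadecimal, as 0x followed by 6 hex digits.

0x81AAAE

11446913 in 24-bit hexadecimal is 0xAEAA81.
Stored big-endian, the bytes at ascending addresses are AE AA 81.
Read back as little-endian, the first byte is least significant, giving 0x81AAAE.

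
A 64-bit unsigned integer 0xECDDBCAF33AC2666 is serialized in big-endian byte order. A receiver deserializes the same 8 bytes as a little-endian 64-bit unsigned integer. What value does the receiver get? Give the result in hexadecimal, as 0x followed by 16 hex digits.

0x6626AC33AFBCDDEC

Stored big-endian, the bytes at ascending addresses are EC DD BC AF 33 AC 26 66.
Read back as little-endian, the first byte is least significant, giving 0x6626AC33AFBCDDEC.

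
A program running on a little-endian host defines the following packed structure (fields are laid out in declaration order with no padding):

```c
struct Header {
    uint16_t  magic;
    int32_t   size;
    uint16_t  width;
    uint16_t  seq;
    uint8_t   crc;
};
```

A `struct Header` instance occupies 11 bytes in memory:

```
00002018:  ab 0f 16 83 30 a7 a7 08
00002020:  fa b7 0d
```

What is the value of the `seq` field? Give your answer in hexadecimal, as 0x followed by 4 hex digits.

`seq` follows `magic` (2 B), `size` (4 B), `width` (2 B), so it starts at offset 2 + 4 + 2 = 8 and occupies 2 bytes.
Bytes at offsets 8..9: FA B7.
Little-endian: lowest address holds the least-significant byte.
Reassemble most-significant byte first: B7 FA → 0xB7FA.

0xB7FA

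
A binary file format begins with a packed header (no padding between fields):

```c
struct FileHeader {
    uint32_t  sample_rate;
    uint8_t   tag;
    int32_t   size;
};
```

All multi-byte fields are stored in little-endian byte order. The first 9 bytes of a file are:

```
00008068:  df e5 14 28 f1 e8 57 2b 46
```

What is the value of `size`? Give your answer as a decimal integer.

1177245672

`size` follows `sample_rate` (4 B), `tag` (1 B), so it starts at offset 4 + 1 = 5 and occupies 4 bytes.
Bytes at offsets 5..8: E8 57 2B 46.
Little-endian stores the least-significant byte at the lowest address.
Reassemble most-significant byte first: 46 2B 57 E8 → 0x462B57E8.
0x462B57E8 = 1177245672.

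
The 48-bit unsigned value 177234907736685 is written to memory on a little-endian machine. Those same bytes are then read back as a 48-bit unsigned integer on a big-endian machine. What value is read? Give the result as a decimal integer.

177234907736685 in 48-bit hexadecimal is 0xA131B7B7AA6D.
Stored little-endian, the bytes at ascending addresses are 6D AA B7 B7 31 A1.
Read back as big-endian, the last byte is least significant, giving 0x6DAAB7B731A1.
0x6DAAB7B731A1 = 120579994104225.

120579994104225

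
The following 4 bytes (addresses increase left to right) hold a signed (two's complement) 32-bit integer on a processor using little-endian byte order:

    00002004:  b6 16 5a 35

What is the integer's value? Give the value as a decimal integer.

Little-endian: lowest address holds the least-significant byte.
Reassemble most-significant byte first: 35 5A 16 B6 → 0x355A16B6.
0x355A16B6 = 895096502.

895096502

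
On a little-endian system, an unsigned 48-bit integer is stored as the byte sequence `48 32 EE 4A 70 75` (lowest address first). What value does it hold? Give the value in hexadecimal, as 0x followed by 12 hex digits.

0x75704AEE3248

Little-endian stores the least-significant byte at the lowest address.
Reassemble most-significant byte first: 75 70 4A EE 32 48 → 0x75704AEE3248.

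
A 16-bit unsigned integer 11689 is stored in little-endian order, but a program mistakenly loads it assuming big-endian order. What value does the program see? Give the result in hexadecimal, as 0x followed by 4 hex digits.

11689 in 16-bit hexadecimal is 0x2DA9.
Stored little-endian, the bytes at ascending addresses are A9 2D.
Read back as big-endian, the last byte is least significant, giving 0xA92D.

0xA92D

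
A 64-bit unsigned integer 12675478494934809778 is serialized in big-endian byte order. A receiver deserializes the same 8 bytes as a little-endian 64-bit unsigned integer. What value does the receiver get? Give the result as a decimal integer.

12675478494934809778 in 64-bit hexadecimal is 0xAFE8588898B13CB2.
Stored big-endian, the bytes at ascending addresses are AF E8 58 88 98 B1 3C B2.
Read back as little-endian, the first byte is least significant, giving 0xB23CB1988858E8AF.
0xB23CB1988858E8AF = 12843335506034485423.

12843335506034485423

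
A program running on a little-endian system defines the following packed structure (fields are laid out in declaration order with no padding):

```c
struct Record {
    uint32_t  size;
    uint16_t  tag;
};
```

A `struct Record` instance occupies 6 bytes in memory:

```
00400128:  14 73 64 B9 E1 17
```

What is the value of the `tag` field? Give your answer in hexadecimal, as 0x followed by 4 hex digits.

0x17E1

`tag` follows `size` (4 bytes), so it starts at byte offset 4 and occupies 2 bytes.
Bytes at offsets 4..5: E1 17.
Little-endian stores the least-significant byte at the lowest address.
Reassemble most-significant byte first: 17 E1 → 0x17E1.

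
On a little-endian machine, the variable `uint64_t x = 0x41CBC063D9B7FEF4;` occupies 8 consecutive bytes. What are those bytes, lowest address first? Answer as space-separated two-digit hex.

F4 FE B7 D9 63 C0 CB 41

Split into bytes (most-significant first): 41 CB C0 63 D9 B7 FE F4.
Little-endian: lowest address holds the least-significant byte.
So at ascending addresses the bytes are F4 FE B7 D9 63 C0 CB 41.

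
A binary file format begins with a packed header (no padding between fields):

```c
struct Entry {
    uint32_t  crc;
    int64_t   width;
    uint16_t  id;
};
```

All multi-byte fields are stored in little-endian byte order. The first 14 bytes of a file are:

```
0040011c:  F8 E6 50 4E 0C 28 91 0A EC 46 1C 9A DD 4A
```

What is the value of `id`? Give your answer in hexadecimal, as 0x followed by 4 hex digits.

`id` follows `crc` (4 B), `width` (8 B), so it starts at offset 4 + 8 = 12 and occupies 2 bytes.
Bytes at offsets 12..13: DD 4A.
Little-endian: lowest address holds the least-significant byte.
Reassemble most-significant byte first: 4A DD → 0x4ADD.

0x4ADD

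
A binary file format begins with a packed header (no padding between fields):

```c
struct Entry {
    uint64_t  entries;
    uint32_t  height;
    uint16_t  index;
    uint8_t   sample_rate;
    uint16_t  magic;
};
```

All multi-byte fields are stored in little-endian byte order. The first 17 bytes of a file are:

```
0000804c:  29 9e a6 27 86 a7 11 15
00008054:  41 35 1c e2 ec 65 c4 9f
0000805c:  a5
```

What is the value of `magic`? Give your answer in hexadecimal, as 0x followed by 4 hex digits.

0xA59F

`magic` follows `entries` (8 B), `height` (4 B), `index` (2 B), `sample_rate` (1 B), so it starts at offset 8 + 4 + 2 + 1 = 15 and occupies 2 bytes.
Bytes at offsets 15..16: 9F A5.
Little-endian stores the least-significant byte at the lowest address.
Reassemble most-significant byte first: A5 9F → 0xA59F.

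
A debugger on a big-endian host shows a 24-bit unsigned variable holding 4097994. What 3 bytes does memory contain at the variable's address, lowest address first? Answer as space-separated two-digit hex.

3E 87 CA

4097994 in hexadecimal, padded to 24 bits, is 0x3E87CA.
Split into bytes (most-significant first): 3E 87 CA.
Big-endian: lowest address holds the most-significant byte.
So the memory order matches the most-significant-first order: 3E 87 CA.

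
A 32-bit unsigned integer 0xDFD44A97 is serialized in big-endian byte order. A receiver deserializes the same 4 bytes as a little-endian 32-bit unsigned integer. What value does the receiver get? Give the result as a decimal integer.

2538263775

Stored big-endian, the bytes at ascending addresses are DF D4 4A 97.
Read back as little-endian, the first byte is least significant, giving 0x974AD4DF.
0x974AD4DF = 2538263775.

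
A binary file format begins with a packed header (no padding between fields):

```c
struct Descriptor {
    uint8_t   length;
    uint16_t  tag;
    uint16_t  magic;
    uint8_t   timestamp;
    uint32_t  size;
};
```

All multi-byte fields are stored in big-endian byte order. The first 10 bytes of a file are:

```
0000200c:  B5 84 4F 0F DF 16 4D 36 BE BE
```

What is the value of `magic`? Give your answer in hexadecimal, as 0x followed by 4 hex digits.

0x0FDF

`magic` follows `length` (1 B), `tag` (2 B), so it starts at offset 1 + 2 = 3 and occupies 2 bytes.
Bytes at offsets 3..4: 0F DF.
In big-endian order the high byte comes first in memory.
The bytes are already most-significant first: 0x0FDF.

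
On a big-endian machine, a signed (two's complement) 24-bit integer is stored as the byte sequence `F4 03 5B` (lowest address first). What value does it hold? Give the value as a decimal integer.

-785573

Big-endian: lowest address holds the most-significant byte.
The bytes are already most-significant first: 0xF4035B.
Top bit is set, so as a signed 24-bit value this is 0xF4035B − 2^24 = -785573.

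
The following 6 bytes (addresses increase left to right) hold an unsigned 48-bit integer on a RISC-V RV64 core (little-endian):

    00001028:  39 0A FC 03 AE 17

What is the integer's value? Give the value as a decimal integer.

26036158597689

Little-endian stores the least-significant byte at the lowest address.
Reassemble most-significant byte first: 17 AE 03 FC 0A 39 → 0x17AE03FC0A39.
0x17AE03FC0A39 = 26036158597689.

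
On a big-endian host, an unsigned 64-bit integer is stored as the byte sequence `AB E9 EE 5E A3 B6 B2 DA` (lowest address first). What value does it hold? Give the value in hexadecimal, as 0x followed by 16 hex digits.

Big-endian: lowest address holds the most-significant byte.
The bytes are already most-significant first: 0xABE9EE5EA3B6B2DA.

0xABE9EE5EA3B6B2DA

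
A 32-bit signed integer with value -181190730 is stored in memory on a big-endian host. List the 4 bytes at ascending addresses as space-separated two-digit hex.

Two's complement of -181190730 in 32 bits: 181190730 = 0x0ACCC04A; invert → 0xF5333FB5; add 1 → 0xF5333FB6.
Split into bytes (most-significant first): F5 33 3F B6.
Big-endian stores the most-significant byte at the lowest address.
So the memory order matches the most-significant-first order: F5 33 3F B6.

F5 33 3F B6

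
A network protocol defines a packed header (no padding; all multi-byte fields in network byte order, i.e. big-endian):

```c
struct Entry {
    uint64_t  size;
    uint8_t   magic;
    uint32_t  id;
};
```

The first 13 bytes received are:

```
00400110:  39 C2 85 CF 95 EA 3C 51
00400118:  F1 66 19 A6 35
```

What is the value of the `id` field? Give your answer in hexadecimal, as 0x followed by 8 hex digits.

`id` follows `size` (8 B), `magic` (1 B), so it starts at offset 8 + 1 = 9 and occupies 4 bytes.
Bytes at offsets 9..12: 66 19 A6 35.
In big-endian order the high byte comes first in memory.
The bytes are already most-significant first: 0x6619A635.

0x6619A635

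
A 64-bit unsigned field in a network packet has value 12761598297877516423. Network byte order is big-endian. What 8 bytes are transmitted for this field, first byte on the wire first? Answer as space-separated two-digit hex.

12761598297877516423 in hexadecimal, padded to 64 bits, is 0xB11A4E09BF381087.
Split into bytes (most-significant first): B1 1A 4E 09 BF 38 10 87.
Big-endian: lowest address holds the most-significant byte.
So the memory order matches the most-significant-first order: B1 1A 4E 09 BF 38 10 87.

B1 1A 4E 09 BF 38 10 87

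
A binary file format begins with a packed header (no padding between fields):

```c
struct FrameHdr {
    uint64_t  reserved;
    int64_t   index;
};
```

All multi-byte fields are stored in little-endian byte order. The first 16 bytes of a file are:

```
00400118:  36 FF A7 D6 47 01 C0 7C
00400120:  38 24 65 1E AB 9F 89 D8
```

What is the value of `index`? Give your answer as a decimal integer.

-2843566132409588680

`index` follows `reserved` (8 bytes), so it starts at byte offset 8 and occupies 8 bytes.
Bytes at offsets 8..15: 38 24 65 1E AB 9F 89 D8.
Little-endian: lowest address holds the least-significant byte.
Reassemble most-significant byte first: D8 89 9F AB 1E 65 24 38 → 0xD8899FAB1E652438.
Top bit is set, so as a signed 64-bit value this is 0xD8899FAB1E652438 − 2^64 = -2843566132409588680.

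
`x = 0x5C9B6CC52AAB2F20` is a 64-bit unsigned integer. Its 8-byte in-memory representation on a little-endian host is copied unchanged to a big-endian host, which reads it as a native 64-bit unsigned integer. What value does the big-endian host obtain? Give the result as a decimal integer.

Stored little-endian, the bytes at ascending addresses are 20 2F AB 2A C5 6C 9B 5C.
Read back as big-endian, the last byte is least significant, giving 0x202FAB2AC56C9B5C.
0x202FAB2AC56C9B5C = 2319260533308300124.

2319260533308300124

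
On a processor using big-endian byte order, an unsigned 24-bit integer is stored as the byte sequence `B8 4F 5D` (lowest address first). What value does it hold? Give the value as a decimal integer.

In big-endian order the high byte comes first in memory.
The bytes are already most-significant first: 0xB84F5D.
0xB84F5D = 12078941.

12078941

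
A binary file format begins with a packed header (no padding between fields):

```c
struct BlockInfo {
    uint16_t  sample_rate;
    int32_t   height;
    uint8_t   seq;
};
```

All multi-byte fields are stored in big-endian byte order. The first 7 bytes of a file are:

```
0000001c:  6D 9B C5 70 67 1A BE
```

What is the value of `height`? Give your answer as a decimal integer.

-982489318

`height` follows `sample_rate` (2 bytes), so it starts at byte offset 2 and occupies 4 bytes.
Bytes at offsets 2..5: C5 70 67 1A.
In big-endian order the high byte comes first in memory.
The bytes are already most-significant first: 0xC570671A.
Top bit is set, so as a signed 32-bit value this is 0xC570671A − 2^32 = -982489318.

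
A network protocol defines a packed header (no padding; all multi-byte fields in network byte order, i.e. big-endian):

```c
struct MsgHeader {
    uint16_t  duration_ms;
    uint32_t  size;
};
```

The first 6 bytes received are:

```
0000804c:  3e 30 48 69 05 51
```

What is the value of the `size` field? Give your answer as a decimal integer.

1214842193

`size` follows `duration_ms` (2 bytes), so it starts at byte offset 2 and occupies 4 bytes.
Bytes at offsets 2..5: 48 69 05 51.
In big-endian order the high byte comes first in memory.
The bytes are already most-significant first: 0x48690551.
0x48690551 = 1214842193.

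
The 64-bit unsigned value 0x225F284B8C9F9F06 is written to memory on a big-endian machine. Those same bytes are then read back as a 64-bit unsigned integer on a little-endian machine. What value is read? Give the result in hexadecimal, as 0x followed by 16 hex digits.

Stored big-endian, the bytes at ascending addresses are 22 5F 28 4B 8C 9F 9F 06.
Read back as little-endian, the first byte is least significant, giving 0x069F9F8C4B285F22.

0x069F9F8C4B285F22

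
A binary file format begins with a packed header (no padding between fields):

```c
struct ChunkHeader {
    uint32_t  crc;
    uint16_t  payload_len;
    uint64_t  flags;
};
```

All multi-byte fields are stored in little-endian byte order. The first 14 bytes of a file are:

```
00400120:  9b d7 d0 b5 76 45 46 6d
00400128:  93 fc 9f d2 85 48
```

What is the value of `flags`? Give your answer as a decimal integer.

5225814527212481862

`flags` follows `crc` (4 B), `payload_len` (2 B), so it starts at offset 4 + 2 = 6 and occupies 8 bytes.
Bytes at offsets 6..13: 46 6D 93 FC 9F D2 85 48.
Little-endian stores the least-significant byte at the lowest address.
Reassemble most-significant byte first: 48 85 D2 9F FC 93 6D 46 → 0x4885D29FFC936D46.
0x4885D29FFC936D46 = 5225814527212481862.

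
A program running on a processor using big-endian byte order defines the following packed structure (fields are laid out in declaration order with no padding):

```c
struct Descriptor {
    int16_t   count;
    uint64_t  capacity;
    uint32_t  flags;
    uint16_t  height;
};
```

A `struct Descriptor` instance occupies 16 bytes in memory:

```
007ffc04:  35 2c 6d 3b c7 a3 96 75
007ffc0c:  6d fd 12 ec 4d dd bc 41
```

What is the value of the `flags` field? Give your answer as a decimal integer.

`flags` follows `count` (2 B), `capacity` (8 B), so it starts at offset 2 + 8 = 10 and occupies 4 bytes.
Bytes at offsets 10..13: 12 EC 4D DD.
Big-endian: lowest address holds the most-significant byte.
The bytes are already most-significant first: 0x12EC4DDD.
0x12EC4DDD = 317476317.

317476317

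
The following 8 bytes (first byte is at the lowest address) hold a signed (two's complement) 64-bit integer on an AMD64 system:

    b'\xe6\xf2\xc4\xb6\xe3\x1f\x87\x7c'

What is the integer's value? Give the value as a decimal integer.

In little-endian order the low byte comes first in memory.
Reassemble most-significant byte first: 7C 87 1F E3 B6 C4 F2 E6 → 0x7C871FE3B6C4F2E6.
0x7C871FE3B6C4F2E6 = 8973175845443400422.

8973175845443400422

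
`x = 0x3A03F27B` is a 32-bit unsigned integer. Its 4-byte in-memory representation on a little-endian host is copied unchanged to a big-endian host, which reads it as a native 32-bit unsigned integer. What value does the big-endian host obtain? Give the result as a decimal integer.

2079458106

Stored little-endian, the bytes at ascending addresses are 7B F2 03 3A.
Read back as big-endian, the last byte is least significant, giving 0x7BF2033A.
0x7BF2033A = 2079458106.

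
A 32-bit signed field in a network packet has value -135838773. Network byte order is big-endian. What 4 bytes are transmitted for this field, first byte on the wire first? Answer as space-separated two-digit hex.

F7 E7 43 CB

Two's complement of -135838773 in 32 bits: 135838773 = 0x0818BC35; invert → 0xF7E743CA; add 1 → 0xF7E743CB.
Split into bytes (most-significant first): F7 E7 43 CB.
Big-endian: lowest address holds the most-significant byte.
So the memory order matches the most-significant-first order: F7 E7 43 CB.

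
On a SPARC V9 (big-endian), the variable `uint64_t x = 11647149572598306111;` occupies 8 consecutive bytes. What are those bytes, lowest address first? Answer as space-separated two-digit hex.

A1 A2 FC D3 B8 90 95 3F

11647149572598306111 in hexadecimal, padded to 64 bits, is 0xA1A2FCD3B890953F.
Split into bytes (most-significant first): A1 A2 FC D3 B8 90 95 3F.
Big-endian stores the most-significant byte at the lowest address.
So the memory order matches the most-significant-first order: A1 A2 FC D3 B8 90 95 3F.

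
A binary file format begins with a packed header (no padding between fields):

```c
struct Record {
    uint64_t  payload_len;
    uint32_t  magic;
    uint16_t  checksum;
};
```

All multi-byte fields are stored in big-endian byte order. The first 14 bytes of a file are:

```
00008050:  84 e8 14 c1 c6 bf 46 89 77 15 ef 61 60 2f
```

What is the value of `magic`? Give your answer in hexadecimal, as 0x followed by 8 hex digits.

`magic` follows `payload_len` (8 bytes), so it starts at byte offset 8 and occupies 4 bytes.
Bytes at offsets 8..11: 77 15 EF 61.
Big-endian: lowest address holds the most-significant byte.
The bytes are already most-significant first: 0x7715EF61.

0x7715EF61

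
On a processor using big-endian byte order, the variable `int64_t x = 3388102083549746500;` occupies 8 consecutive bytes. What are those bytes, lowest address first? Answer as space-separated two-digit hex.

2F 04 F4 E4 E0 BE 55 44

3388102083549746500 in hexadecimal, padded to 64 bits, is 0x2F04F4E4E0BE5544.
Split into bytes (most-significant first): 2F 04 F4 E4 E0 BE 55 44.
Big-endian: lowest address holds the most-significant byte.
So the memory order matches the most-significant-first order: 2F 04 F4 E4 E0 BE 55 44.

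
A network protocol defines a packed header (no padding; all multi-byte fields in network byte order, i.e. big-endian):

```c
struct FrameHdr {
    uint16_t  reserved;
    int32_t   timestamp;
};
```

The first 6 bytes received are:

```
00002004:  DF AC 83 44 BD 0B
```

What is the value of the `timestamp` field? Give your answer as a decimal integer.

-2092647157

`timestamp` follows `reserved` (2 bytes), so it starts at byte offset 2 and occupies 4 bytes.
Bytes at offsets 2..5: 83 44 BD 0B.
Big-endian: lowest address holds the most-significant byte.
The bytes are already most-significant first: 0x8344BD0B.
Top bit is set, so as a signed 32-bit value this is 0x8344BD0B − 2^32 = -2092647157.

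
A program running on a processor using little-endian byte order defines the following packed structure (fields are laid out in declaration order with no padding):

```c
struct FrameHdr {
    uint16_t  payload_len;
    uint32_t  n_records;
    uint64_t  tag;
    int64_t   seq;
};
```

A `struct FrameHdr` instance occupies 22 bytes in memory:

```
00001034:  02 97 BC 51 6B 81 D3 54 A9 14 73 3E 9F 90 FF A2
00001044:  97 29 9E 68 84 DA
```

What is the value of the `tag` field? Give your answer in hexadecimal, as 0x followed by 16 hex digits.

0x909F3E7314A954D3

`tag` follows `payload_len` (2 B), `n_records` (4 B), so it starts at offset 2 + 4 = 6 and occupies 8 bytes.
Bytes at offsets 6..13: D3 54 A9 14 73 3E 9F 90.
In little-endian order the low byte comes first in memory.
Reassemble most-significant byte first: 90 9F 3E 73 14 A9 54 D3 → 0x909F3E7314A954D3.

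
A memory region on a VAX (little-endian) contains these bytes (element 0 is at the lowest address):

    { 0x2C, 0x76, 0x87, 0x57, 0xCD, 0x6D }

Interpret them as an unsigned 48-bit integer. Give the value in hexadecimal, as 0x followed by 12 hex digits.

Little-endian stores the least-significant byte at the lowest address.
Reassemble most-significant byte first: 6D CD 57 87 76 2C → 0x6DCD5787762C.

0x6DCD5787762C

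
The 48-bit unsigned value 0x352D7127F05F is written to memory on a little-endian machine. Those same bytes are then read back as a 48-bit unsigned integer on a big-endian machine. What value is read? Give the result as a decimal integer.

Stored little-endian, the bytes at ascending addresses are 5F F0 27 71 2D 35.
Read back as big-endian, the last byte is least significant, giving 0x5FF027712D35.
0x5FF027712D35 = 105485058518325.

105485058518325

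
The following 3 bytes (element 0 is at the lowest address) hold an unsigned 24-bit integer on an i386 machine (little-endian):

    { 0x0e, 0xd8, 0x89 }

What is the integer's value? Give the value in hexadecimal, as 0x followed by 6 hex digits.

Little-endian stores the least-significant byte at the lowest address.
Reassemble most-significant byte first: 89 D8 0E → 0x89D80E.

0x89D80E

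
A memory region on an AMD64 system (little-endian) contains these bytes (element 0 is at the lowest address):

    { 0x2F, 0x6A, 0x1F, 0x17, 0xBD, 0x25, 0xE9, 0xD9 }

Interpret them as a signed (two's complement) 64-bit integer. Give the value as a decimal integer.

-2744621003838625233

Little-endian stores the least-significant byte at the lowest address.
Reassemble most-significant byte first: D9 E9 25 BD 17 1F 6A 2F → 0xD9E925BD171F6A2F.
Top bit is set, so as a signed 64-bit value this is 0xD9E925BD171F6A2F − 2^64 = -2744621003838625233.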